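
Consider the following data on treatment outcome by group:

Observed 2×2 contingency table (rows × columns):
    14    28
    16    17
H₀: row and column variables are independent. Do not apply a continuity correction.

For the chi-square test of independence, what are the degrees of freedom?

df = (r−1)(c−1) = (2−1)·(2−1) = 1

degrees of freedom = 1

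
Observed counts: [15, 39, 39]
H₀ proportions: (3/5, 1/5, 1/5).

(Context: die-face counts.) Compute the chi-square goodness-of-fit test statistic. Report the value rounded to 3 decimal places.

n = 93; E_i = n·p_i = [55.80, 18.60, 18.60]
χ² = (15−55.80)²/55.80 + (39−18.60)²/18.60 + (39−18.60)²/18.60 = 74.5806
df = 2

test statistic = 74.581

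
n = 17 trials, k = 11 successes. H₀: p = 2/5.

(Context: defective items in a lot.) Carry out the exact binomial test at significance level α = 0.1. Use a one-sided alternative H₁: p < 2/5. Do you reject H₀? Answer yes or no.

reject H₀: no

Exact binomial: n=17, k=11, p₀=2/5=0.4000
P(X≤11) from Σ C(n,i)·p₀^i·(1−p₀)^(n−i)
p-value (one-sided, H₁ less) = 0.98941
At α=0.1: p ≥ α → fail to reject H₀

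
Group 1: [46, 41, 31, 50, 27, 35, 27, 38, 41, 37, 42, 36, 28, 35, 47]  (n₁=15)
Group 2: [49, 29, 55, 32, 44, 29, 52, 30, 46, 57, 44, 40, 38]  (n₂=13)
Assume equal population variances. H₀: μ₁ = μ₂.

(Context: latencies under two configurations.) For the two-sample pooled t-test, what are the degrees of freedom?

df = n₁ + n₂ − 2 = 15 + 13 − 2 = 26

degrees of freedom = 26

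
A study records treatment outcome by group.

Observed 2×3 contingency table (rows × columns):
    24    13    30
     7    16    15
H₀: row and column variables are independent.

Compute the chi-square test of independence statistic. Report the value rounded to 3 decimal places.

test statistic = 7.170

Row totals [67, 38], col totals [31, 29, 45], n=105
χ² = (24−19.78)²/19.78 + (13−18.50)²/18.50 + (30−28.71)²/28.71 + (7−11.22)²/11.22 + (16−10.50)²/10.50 + (15−16.29)²/16.29 = 7.1704
df = 2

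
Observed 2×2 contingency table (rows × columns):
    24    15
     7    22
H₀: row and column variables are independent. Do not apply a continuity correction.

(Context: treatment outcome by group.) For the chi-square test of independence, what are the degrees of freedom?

df = (r−1)(c−1) = (2−1)·(2−1) = 1

degrees of freedom = 1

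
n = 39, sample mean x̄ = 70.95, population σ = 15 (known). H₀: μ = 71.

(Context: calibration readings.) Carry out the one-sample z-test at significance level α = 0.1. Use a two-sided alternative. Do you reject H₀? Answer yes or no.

SE = σ/√n = 15/√39 = 2.4019
z = (x̄−μ₀)/SE = (70.95−71)/2.4019 = -0.0208
p-value (two-sided) = 0.98339
At α=0.1: p ≥ α → fail to reject H₀

reject H₀: no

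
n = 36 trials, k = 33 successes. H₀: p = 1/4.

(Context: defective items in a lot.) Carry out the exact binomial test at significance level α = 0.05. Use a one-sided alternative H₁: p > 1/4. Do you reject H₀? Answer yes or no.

Exact binomial: n=36, k=33, p₀=1/4=0.2500
P(X≥33) from Σ C(n,i)·p₀^i·(1−p₀)^(n−i)
p-value (one-sided, H₁ greater) = 0.00000
At α=0.05: p < α → reject H₀

reject H₀: yes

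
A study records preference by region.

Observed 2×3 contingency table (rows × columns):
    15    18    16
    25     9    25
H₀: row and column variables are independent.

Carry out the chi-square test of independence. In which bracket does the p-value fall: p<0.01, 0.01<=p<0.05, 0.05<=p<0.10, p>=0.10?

Row totals [49, 59], col totals [40, 27, 41], n=108
χ² = (15−18.15)²/18.15 + (18−12.25)²/12.25 + (16−18.60)²/18.60 + (25−21.85)²/21.85 + (9−14.75)²/14.75 + (25−22.40)²/22.40 = 6.6063
df = 2
p-value (upper-tail) = 0.03677
→ bracket: 0.01<=p<0.05

p-value bracket: 0.01<=p<0.05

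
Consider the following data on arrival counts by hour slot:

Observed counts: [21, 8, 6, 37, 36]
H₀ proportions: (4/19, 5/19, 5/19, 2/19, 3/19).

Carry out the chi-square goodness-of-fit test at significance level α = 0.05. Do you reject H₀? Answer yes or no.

reject H₀: yes

n = 108; E_i = n·p_i = [22.74, 28.42, 28.42, 11.37, 17.05]
χ² = (21−22.74)²/22.74 + (8−28.42)²/28.42 + (6−28.42)²/28.42 + (37−11.37)²/11.37 + (36−17.05)²/17.05 = 111.3356
df = 4
p-value (upper-tail) = 0.00000
At α=0.05: p < α → reject H₀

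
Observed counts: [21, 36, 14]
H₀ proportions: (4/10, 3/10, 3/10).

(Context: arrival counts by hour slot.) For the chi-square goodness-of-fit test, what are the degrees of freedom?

degrees of freedom = 2

df = k − 1 = 3 − 1 = 2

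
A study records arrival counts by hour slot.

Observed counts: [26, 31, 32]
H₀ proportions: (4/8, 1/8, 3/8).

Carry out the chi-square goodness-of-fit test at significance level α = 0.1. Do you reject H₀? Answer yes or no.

reject H₀: yes

n = 89; E_i = n·p_i = [44.50, 11.12, 33.38]
χ² = (26−44.50)²/44.50 + (31−11.12)²/11.12 + (32−33.38)²/33.38 = 43.2547
df = 2
p-value (upper-tail) = 0.00000
At α=0.1: p < α → reject H₀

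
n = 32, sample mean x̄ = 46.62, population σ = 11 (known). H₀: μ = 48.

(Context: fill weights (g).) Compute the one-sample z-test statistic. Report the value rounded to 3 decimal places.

test statistic = -0.710

SE = σ/√n = 11/√32 = 1.9445
z = (x̄−μ₀)/SE = (46.62−48)/1.9445 = -0.7097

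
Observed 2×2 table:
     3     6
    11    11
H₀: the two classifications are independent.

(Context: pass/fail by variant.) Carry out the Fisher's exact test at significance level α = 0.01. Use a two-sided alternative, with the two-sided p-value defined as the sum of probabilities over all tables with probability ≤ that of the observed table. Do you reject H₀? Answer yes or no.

Margins: r₁=9, r₂=22, c₁=14, c₂=17, n=31
p_obs = C(9,3)·C(22,11)/C(31,14); sum pmf over tables with pmf ≤ p_obs
p-value (two-sided) = 0.45640
At α=0.01: p ≥ α → fail to reject H₀

reject H₀: no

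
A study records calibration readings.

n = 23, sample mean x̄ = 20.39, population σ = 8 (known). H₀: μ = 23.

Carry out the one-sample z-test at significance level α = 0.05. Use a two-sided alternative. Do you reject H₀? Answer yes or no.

SE = σ/√n = 8/√23 = 1.6681
z = (x̄−μ₀)/SE = (20.39−23)/1.6681 = -1.5646
p-value (two-sided) = 0.11767
At α=0.05: p ≥ α → fail to reject H₀

reject H₀: no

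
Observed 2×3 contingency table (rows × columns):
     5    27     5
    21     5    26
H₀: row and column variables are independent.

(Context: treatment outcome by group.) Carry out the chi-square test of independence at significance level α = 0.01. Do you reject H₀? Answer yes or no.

Row totals [37, 52], col totals [26, 32, 31], n=89
χ² = (5−10.81)²/10.81 + (27−13.30)²/13.30 + (5−12.89)²/12.89 + (21−15.19)²/15.19 + (5−18.70)²/18.70 + (26−18.11)²/18.11 = 37.7409
df = 2
p-value (upper-tail) = 0.00000
At α=0.01: p < α → reject H₀

reject H₀: yes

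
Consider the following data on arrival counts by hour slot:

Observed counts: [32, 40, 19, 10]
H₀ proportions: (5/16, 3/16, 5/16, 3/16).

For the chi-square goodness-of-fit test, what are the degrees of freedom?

df = k − 1 = 4 − 1 = 3

degrees of freedom = 3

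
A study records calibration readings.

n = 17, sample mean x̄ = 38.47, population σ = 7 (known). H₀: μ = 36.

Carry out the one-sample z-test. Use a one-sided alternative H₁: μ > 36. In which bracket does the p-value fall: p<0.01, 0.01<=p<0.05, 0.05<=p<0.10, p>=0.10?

SE = σ/√n = 7/√17 = 1.6977
z = (x̄−μ₀)/SE = (38.47−36)/1.6977 = 1.4549
p-value (one-sided, H₁ greater) = 0.07285
→ bracket: 0.05<=p<0.10

p-value bracket: 0.05<=p<0.10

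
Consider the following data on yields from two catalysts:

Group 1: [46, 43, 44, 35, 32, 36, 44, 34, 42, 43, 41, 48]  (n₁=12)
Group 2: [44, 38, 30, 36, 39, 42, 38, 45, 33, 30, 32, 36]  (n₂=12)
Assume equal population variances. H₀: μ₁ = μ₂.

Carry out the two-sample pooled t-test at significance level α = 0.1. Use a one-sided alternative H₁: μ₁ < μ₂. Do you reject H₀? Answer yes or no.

x̄₁=40.667, s₁=5.140, n₁=12
x̄₂=36.917, s₂=5.089, n₂=12
s_p² = [11·5.140² + 11·5.089²]/22 = 26.1629
SE = √(s_p²·(1/12+1/12)) = 2.0882
t = (40.667−36.917)/2.0882 = 1.7958
df = 22
p-value (one-sided, H₁ less) = 0.95686
At α=0.1: p ≥ α → fail to reject H₀

reject H₀: no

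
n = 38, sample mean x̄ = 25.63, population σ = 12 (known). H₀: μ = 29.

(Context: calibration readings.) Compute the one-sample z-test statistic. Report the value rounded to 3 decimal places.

SE = σ/√n = 12/√38 = 1.9467
z = (x̄−μ₀)/SE = (25.63−29)/1.9467 = -1.7312

test statistic = -1.731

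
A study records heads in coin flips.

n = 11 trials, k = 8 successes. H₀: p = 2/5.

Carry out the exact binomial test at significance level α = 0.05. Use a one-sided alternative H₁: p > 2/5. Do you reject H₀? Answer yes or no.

reject H₀: yes

Exact binomial: n=11, k=8, p₀=2/5=0.4000
P(X≥8) from Σ C(n,i)·p₀^i·(1−p₀)^(n−i)
p-value (one-sided, H₁ greater) = 0.02928
At α=0.05: p < α → reject H₀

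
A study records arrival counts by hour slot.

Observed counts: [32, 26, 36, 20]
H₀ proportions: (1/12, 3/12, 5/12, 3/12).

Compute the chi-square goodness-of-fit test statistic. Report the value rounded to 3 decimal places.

n = 114; E_i = n·p_i = [9.50, 28.50, 47.50, 28.50]
χ² = (32−9.50)²/9.50 + (26−28.50)²/28.50 + (36−47.50)²/47.50 + (20−28.50)²/28.50 = 58.8281
df = 3

test statistic = 58.828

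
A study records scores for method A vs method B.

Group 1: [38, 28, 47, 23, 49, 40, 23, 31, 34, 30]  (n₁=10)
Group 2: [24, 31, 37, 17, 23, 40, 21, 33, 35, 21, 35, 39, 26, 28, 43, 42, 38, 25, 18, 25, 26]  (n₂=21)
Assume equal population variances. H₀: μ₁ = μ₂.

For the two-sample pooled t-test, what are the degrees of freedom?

df = n₁ + n₂ − 2 = 10 + 21 − 2 = 29

degrees of freedom = 29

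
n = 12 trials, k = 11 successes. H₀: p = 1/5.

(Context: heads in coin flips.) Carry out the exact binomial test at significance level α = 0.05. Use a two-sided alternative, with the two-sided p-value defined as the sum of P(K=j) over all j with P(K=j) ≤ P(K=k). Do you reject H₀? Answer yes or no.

reject H₀: yes

Exact binomial: n=12, k=11, p₀=1/5=0.2000
P(X=j) = C(n,j)·p₀^j·(1−p₀)^(n−j); p = Σ P(X=j) over j with P(X=j) ≤ P(X=11)
p-value (two-sided) = 0.00000
At α=0.05: p < α → reject H₀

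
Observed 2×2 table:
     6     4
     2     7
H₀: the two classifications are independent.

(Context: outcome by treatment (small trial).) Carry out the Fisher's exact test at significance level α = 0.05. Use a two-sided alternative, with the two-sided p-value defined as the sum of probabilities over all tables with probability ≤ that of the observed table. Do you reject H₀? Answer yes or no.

Margins: r₁=10, r₂=9, c₁=8, c₂=11, n=19
p_obs = C(10,6)·C(9,2)/C(19,8); sum pmf over tables with pmf ≤ p_obs
p-value (two-sided) = 0.16980
At α=0.05: p ≥ α → fail to reject H₀

reject H₀: no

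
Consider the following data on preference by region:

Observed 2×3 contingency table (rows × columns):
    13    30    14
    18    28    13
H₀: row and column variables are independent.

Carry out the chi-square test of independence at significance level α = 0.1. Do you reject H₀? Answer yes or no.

Row totals [57, 59], col totals [31, 58, 27], n=116
χ² = (13−15.23)²/15.23 + (30−28.50)²/28.50 + (14−13.27)²/13.27 + (18−15.77)²/15.77 + (28−29.50)²/29.50 + (13−13.73)²/13.73 = 0.8782
df = 2
p-value (upper-tail) = 0.64461
At α=0.1: p ≥ α → fail to reject H₀

reject H₀: no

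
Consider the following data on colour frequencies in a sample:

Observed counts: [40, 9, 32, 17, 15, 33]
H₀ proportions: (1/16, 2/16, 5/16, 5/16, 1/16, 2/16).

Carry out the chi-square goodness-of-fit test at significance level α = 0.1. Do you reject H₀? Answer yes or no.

reject H₀: yes

n = 146; E_i = n·p_i = [9.12, 18.25, 45.62, 45.62, 9.12, 18.25]
χ² = (40−9.12)²/9.12 + (9−18.25)²/18.25 + (32−45.62)²/45.62 + (17−45.62)²/45.62 + (15−9.12)²/9.12 + (33−18.25)²/18.25 = 146.8877
df = 5
p-value (upper-tail) = 0.00000
At α=0.1: p < α → reject H₀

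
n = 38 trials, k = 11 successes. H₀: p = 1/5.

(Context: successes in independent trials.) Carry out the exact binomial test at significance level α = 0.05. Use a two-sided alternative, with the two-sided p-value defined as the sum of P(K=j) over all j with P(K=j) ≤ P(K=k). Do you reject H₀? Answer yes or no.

Exact binomial: n=38, k=11, p₀=1/5=0.2000
P(X=j) = C(n,j)·p₀^j·(1−p₀)^(n−j); p = Σ P(X=j) over j with P(X=j) ≤ P(X=11)
p-value (two-sided) = 0.16058
At α=0.05: p ≥ α → fail to reject H₀

reject H₀: no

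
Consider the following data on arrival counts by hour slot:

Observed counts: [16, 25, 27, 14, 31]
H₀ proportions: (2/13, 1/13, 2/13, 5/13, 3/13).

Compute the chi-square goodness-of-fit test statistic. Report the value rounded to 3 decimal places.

test statistic = 56.924

n = 113; E_i = n·p_i = [17.38, 8.69, 17.38, 43.46, 26.08]
χ² = (16−17.38)²/17.38 + (25−8.69)²/8.69 + (27−17.38)²/17.38 + (14−43.46)²/43.46 + (31−26.08)²/26.08 = 56.9242
df = 4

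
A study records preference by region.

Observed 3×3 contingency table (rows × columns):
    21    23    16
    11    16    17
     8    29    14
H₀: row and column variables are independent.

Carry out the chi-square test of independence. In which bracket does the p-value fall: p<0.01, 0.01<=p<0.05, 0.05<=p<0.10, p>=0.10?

Row totals [60, 44, 51], col totals [40, 68, 47], n=155
χ² = (21−15.48)²/15.48 + (23−26.32)²/26.32 + (16−18.19)²/18.19 + (11−11.35)²/11.35 + (16−19.30)²/19.30 + (17−13.34)²/13.34 + (8−13.16)²/13.16 + (29−22.37)²/22.37 + (14−15.46)²/15.46 = 8.3532
df = 4
p-value (upper-tail) = 0.07947
→ bracket: 0.05<=p<0.10

p-value bracket: 0.05<=p<0.10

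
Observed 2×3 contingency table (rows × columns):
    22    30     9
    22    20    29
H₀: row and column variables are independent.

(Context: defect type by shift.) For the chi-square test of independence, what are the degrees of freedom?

degrees of freedom = 2

df = (r−1)(c−1) = (2−1)·(3−1) = 2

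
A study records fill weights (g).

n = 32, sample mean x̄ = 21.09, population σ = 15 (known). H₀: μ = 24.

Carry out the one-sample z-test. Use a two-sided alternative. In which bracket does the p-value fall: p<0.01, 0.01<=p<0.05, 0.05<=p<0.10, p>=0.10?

p-value bracket: p>=0.10

SE = σ/√n = 15/√32 = 2.6517
z = (x̄−μ₀)/SE = (21.09−24)/2.6517 = -1.0974
p-value (two-sided) = 0.27245
→ bracket: p>=0.10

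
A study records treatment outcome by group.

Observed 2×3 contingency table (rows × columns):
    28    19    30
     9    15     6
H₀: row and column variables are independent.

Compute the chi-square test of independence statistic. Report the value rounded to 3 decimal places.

Row totals [77, 30], col totals [37, 34, 36], n=107
χ² = (28−26.63)²/26.63 + (19−24.47)²/24.47 + (30−25.91)²/25.91 + (9−10.37)²/10.37 + (15−9.53)²/9.53 + (6−10.09)²/10.09 = 6.9171
df = 2

test statistic = 6.917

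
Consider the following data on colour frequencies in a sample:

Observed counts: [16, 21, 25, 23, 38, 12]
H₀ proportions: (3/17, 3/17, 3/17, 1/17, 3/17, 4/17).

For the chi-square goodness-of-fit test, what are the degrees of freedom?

df = k − 1 = 6 − 1 = 5

degrees of freedom = 5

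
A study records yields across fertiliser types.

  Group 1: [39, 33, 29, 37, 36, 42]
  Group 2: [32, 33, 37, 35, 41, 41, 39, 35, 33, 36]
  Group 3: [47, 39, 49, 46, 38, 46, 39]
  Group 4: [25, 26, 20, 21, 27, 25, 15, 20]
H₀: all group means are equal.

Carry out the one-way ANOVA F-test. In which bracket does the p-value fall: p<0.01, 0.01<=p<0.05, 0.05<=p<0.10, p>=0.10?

Group means [36.00, 36.20, 43.43, 22.38], grand mean 34.226
SSB = Σnᵢ(x̄ᵢ−x̄)² = 1774.230; SSW = ΣΣ(x−x̄ᵢ)² = 441.189
MSB = 1774.230/3 = 591.4100; MSW = 441.189/27 = 16.3403
F = MSB/MSW = 36.1932
df = (3, 27)
p-value (upper-tail) = 0.00000
→ bracket: p<0.01

p-value bracket: p<0.01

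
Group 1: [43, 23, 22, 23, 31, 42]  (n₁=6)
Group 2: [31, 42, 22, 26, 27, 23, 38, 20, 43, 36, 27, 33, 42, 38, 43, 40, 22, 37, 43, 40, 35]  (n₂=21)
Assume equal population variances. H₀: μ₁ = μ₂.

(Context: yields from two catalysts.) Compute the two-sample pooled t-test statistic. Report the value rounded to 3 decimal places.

x̄₁=30.667, s₁=9.730, n₁=6
x̄₂=33.714, s₂=7.951, n₂=21
s_p² = [5·9.730² + 20·7.951²]/25 = 69.5048
SE = √(s_p²·(1/6+1/21)) = 3.8593
t = (30.667−33.714)/3.8593 = -0.7897
df = 25

test statistic = -0.790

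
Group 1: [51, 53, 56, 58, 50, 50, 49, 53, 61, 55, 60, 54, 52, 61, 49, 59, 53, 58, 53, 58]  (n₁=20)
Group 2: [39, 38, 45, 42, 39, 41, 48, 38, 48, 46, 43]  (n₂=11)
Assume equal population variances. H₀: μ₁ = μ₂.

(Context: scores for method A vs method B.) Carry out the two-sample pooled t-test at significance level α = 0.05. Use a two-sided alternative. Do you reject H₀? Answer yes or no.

x̄₁=54.650, s₁=3.990, n₁=20
x̄₂=42.455, s₂=3.830, n₂=11
s_p² = [19·3.990² + 10·3.830²]/29 = 15.4923
SE = √(s_p²·(1/20+1/11)) = 1.4775
t = (54.650−42.455)/1.4775 = 8.2541
df = 29
p-value (two-sided) = 0.00000
At α=0.05: p < α → reject H₀

reject H₀: yes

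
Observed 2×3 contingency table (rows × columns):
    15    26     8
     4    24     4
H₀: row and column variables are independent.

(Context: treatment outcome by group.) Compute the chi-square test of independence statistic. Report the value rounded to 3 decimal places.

test statistic = 4.408

Row totals [49, 32], col totals [19, 50, 12], n=81
χ² = (15−11.49)²/11.49 + (26−30.25)²/30.25 + (8−7.26)²/7.26 + (4−7.51)²/7.51 + (24−19.75)²/19.75 + (4−4.74)²/4.74 = 4.4080
df = 2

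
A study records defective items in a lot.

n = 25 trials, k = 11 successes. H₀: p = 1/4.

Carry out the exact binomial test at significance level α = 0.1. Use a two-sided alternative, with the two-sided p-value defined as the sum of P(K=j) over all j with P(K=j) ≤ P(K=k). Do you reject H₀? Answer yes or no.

Exact binomial: n=25, k=11, p₀=1/4=0.2500
P(X=j) = C(n,j)·p₀^j·(1−p₀)^(n−j); p = Σ P(X=j) over j with P(X=j) ≤ P(X=11)
p-value (two-sided) = 0.03669
At α=0.1: p < α → reject H₀

reject H₀: yes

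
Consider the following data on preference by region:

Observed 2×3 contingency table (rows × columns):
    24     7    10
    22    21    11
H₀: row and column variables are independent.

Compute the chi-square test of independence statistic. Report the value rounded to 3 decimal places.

test statistic = 5.458

Row totals [41, 54], col totals [46, 28, 21], n=95
χ² = (24−19.85)²/19.85 + (7−12.08)²/12.08 + (10−9.06)²/9.06 + (22−26.15)²/26.15 + (21−15.92)²/15.92 + (11−11.94)²/11.94 = 5.4578
df = 2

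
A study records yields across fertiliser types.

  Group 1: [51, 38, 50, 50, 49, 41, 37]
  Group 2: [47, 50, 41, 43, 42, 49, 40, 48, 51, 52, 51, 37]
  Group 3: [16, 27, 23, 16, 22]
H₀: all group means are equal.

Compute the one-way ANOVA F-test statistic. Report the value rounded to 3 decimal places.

Group means [45.14, 45.92, 20.80], grand mean 40.458
SSB = Σnᵢ(x̄ᵢ−x̄)² = 2443.385; SSW = ΣΣ(x−x̄ᵢ)² = 604.574
MSB = 2443.385/2 = 1221.6923; MSW = 604.574/21 = 28.7892
F = MSB/MSW = 42.4357
df = (2, 21)

test statistic = 42.436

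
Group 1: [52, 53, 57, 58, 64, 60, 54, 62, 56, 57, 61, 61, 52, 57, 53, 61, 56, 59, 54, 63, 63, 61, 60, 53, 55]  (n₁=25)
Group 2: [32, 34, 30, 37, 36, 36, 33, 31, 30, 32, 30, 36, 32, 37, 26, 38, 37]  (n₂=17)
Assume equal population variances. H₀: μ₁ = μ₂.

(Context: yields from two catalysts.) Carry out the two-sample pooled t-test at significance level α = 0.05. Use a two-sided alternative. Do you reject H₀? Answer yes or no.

reject H₀: yes

x̄₁=57.680, s₁=3.783, n₁=25
x̄₂=33.353, s₂=3.372, n₂=17
s_p² = [24·3.783² + 16·3.372²]/40 = 13.1331
SE = √(s_p²·(1/25+1/17)) = 1.1392
t = (57.680−33.353)/1.1392 = 21.3539
df = 40
p-value (two-sided) = 0.00000
At α=0.05: p < α → reject H₀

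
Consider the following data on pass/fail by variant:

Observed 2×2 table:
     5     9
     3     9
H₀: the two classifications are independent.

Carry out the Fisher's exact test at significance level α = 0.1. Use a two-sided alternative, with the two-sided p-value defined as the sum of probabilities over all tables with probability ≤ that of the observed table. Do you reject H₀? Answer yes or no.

reject H₀: no

Margins: r₁=14, r₂=12, c₁=8, c₂=18, n=26
p_obs = C(14,5)·C(12,3)/C(26,8); sum pmf over tables with pmf ≤ p_obs
p-value (two-sided) = 0.68284
At α=0.1: p ≥ α → fail to reject H₀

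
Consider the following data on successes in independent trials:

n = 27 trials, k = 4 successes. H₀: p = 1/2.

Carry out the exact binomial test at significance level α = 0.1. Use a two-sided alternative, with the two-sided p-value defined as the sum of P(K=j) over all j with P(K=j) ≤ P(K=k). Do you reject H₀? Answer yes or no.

Exact binomial: n=27, k=4, p₀=1/2=0.5000
P(X=j) = C(n,j)·p₀^j·(1−p₀)^(n−j); p = Σ P(X=j) over j with P(X=j) ≤ P(X=4)
p-value (two-sided) = 0.00031
At α=0.1: p < α → reject H₀

reject H₀: yes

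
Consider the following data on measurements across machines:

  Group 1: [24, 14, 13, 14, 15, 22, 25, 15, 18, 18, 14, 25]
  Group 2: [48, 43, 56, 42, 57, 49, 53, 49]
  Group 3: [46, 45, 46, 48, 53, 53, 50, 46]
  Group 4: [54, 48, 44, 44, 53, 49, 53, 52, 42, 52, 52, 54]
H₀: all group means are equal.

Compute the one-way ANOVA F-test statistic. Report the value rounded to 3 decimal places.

test statistic = 135.110

Group means [18.08, 49.62, 48.38, 49.75], grand mean 39.950
SSB = Σnᵢ(x̄ᵢ−x̄)² = 8206.983; SSW = ΣΣ(x−x̄ᵢ)² = 728.917
MSB = 8206.983/3 = 2735.6611; MSW = 728.917/36 = 20.2477
F = MSB/MSW = 135.1098
df = (3, 36)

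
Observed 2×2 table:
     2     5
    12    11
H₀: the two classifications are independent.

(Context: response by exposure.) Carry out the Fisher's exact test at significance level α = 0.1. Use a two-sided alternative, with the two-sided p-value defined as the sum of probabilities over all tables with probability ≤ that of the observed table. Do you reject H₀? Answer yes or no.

reject H₀: no

Margins: r₁=7, r₂=23, c₁=14, c₂=16, n=30
p_obs = C(7,2)·C(23,12)/C(30,14); sum pmf over tables with pmf ≤ p_obs
p-value (two-sided) = 0.39923
At α=0.1: p ≥ α → fail to reject H₀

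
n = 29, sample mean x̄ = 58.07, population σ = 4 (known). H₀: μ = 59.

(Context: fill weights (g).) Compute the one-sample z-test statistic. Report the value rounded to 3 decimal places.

test statistic = -1.252

SE = σ/√n = 4/√29 = 0.7428
z = (x̄−μ₀)/SE = (58.07−59)/0.7428 = -1.2521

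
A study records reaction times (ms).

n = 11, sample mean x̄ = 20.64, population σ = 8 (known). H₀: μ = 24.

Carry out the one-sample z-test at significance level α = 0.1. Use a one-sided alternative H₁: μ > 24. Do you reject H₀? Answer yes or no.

SE = σ/√n = 8/√11 = 2.4121
z = (x̄−μ₀)/SE = (20.64−24)/2.4121 = -1.3930
p-value (one-sided, H₁ greater) = 0.91819
At α=0.1: p ≥ α → fail to reject H₀

reject H₀: no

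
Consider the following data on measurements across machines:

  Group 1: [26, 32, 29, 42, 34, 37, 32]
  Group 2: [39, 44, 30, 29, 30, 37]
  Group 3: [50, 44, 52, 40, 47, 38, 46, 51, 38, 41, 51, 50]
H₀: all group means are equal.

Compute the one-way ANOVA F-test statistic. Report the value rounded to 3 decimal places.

Group means [33.14, 34.83, 45.67], grand mean 39.560
SSB = Σnᵢ(x̄ᵢ−x̄)² = 869.803; SSW = ΣΣ(x−x̄ᵢ)² = 662.357
MSB = 869.803/2 = 434.9014; MSW = 662.357/22 = 30.1071
F = MSB/MSW = 14.4451
df = (2, 22)

test statistic = 14.445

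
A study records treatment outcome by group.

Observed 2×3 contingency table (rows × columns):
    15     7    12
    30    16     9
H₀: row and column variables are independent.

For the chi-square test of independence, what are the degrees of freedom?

degrees of freedom = 2

df = (r−1)(c−1) = (2−1)·(3−1) = 2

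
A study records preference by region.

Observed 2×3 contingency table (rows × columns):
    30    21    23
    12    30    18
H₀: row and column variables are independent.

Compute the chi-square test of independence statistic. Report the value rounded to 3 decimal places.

test statistic = 8.543

Row totals [74, 60], col totals [42, 51, 41], n=134
χ² = (30−23.19)²/23.19 + (21−28.16)²/28.16 + (23−22.64)²/22.64 + (12−18.81)²/18.81 + (30−22.84)²/22.84 + (18−18.36)²/18.36 = 8.5428
df = 2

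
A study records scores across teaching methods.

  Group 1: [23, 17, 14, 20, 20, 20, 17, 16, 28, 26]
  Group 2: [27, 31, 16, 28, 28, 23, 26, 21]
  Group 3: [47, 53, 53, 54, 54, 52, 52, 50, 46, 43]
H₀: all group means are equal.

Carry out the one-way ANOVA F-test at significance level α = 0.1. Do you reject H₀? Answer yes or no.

Group means [20.10, 25.00, 50.40], grand mean 32.321
SSB = Σnᵢ(x̄ᵢ−x̄)² = 5190.807; SSW = ΣΣ(x−x̄ᵢ)² = 469.300
MSB = 5190.807/2 = 2595.4036; MSW = 469.300/25 = 18.7720
F = MSB/MSW = 138.2593
df = (2, 25)
p-value (upper-tail) = 0.00000
At α=0.1: p < α → reject H₀

reject H₀: yes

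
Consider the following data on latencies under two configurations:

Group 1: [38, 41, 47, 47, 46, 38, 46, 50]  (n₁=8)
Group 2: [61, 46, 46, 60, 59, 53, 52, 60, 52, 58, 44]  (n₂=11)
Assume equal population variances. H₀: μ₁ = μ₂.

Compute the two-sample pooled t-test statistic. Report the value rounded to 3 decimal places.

test statistic = -3.663

x̄₁=44.125, s₁=4.518, n₁=8
x̄₂=53.727, s₂=6.310, n₂=11
s_p² = [7·4.518² + 10·6.310²]/17 = 31.8269
SE = √(s_p²·(1/8+1/11)) = 2.6214
t = (44.125−53.727)/2.6214 = -3.6630
df = 17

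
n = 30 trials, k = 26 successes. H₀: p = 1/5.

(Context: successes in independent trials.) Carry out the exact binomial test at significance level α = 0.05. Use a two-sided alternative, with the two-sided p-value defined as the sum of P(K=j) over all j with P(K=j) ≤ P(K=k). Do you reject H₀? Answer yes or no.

Exact binomial: n=30, k=26, p₀=1/5=0.2000
P(X=j) = C(n,j)·p₀^j·(1−p₀)^(n−j); p = Σ P(X=j) over j with P(X=j) ≤ P(X=26)
p-value (two-sided) = 0.00000
At α=0.05: p < α → reject H₀

reject H₀: yes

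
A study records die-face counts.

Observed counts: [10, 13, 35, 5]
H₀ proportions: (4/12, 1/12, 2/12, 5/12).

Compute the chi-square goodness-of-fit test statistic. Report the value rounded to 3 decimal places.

n = 63; E_i = n·p_i = [21.00, 5.25, 10.50, 26.25]
χ² = (10−21.00)²/21.00 + (13−5.25)²/5.25 + (35−10.50)²/10.50 + (5−26.25)²/26.25 = 91.5714
df = 3

test statistic = 91.571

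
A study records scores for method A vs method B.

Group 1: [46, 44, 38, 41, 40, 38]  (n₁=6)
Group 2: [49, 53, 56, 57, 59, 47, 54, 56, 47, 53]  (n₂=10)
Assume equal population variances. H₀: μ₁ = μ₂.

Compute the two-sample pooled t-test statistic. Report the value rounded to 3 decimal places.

test statistic = -5.942

x̄₁=41.167, s₁=3.251, n₁=6
x̄₂=53.100, s₂=4.202, n₂=10
s_p² = [5·3.251² + 9·4.202²]/14 = 15.1238
SE = √(s_p²·(1/6+1/10)) = 2.0082
t = (41.167−53.100)/2.0082 = -5.9422
df = 14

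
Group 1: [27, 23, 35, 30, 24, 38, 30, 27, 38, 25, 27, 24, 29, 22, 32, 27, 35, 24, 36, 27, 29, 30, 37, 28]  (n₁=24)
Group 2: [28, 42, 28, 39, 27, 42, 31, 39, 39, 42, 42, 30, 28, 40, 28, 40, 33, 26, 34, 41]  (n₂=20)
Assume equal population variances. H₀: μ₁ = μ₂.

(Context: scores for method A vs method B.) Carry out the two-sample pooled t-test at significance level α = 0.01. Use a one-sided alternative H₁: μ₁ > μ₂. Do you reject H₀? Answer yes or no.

x̄₁=29.333, s₁=4.905, n₁=24
x̄₂=34.950, s₂=6.143, n₂=20
s_p² = [23·4.905² + 19·6.143²]/42 = 30.2448
SE = √(s_p²·(1/24+1/20)) = 1.6651
t = (29.333−34.950)/1.6651 = -3.3732
df = 42
p-value (one-sided, H₁ greater) = 0.99920
At α=0.01: p ≥ α → fail to reject H₀

reject H₀: no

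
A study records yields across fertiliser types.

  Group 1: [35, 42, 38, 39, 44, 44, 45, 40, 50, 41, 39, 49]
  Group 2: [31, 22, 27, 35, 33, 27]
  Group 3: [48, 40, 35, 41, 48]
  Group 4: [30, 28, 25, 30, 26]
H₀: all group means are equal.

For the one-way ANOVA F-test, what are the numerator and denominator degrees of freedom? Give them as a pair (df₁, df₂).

degrees of freedom = [3, 24]

k = 4 groups, N = 28 total
df = (k−1, N−k) = (4−1, 28−4) = (3, 24)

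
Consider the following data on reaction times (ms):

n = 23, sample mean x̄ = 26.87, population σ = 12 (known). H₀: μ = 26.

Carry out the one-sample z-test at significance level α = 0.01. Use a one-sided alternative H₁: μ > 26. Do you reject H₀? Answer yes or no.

SE = σ/√n = 12/√23 = 2.5022
z = (x̄−μ₀)/SE = (26.87−26)/2.5022 = 0.3477
p-value (one-sided, H₁ greater) = 0.36403
At α=0.01: p ≥ α → fail to reject H₀

reject H₀: no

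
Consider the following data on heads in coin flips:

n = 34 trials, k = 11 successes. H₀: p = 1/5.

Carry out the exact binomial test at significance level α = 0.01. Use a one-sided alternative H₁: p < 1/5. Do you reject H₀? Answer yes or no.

reject H₀: no

Exact binomial: n=34, k=11, p₀=1/5=0.2000
P(X≤11) from Σ C(n,i)·p₀^i·(1−p₀)^(n−i)
p-value (one-sided, H₁ less) = 0.97256
At α=0.01: p ≥ α → fail to reject H₀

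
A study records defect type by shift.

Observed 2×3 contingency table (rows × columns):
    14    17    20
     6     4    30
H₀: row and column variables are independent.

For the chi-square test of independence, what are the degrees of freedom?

df = (r−1)(c−1) = (2−1)·(3−1) = 2

degrees of freedom = 2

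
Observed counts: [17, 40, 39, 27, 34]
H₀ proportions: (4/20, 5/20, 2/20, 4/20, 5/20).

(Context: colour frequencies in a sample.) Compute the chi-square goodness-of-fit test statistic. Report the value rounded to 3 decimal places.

n = 157; E_i = n·p_i = [31.40, 39.25, 15.70, 31.40, 39.25]
χ² = (17−31.40)²/31.40 + (40−39.25)²/39.25 + (39−15.70)²/15.70 + (27−31.40)²/31.40 + (34−39.25)²/39.25 = 42.5159
df = 4

test statistic = 42.516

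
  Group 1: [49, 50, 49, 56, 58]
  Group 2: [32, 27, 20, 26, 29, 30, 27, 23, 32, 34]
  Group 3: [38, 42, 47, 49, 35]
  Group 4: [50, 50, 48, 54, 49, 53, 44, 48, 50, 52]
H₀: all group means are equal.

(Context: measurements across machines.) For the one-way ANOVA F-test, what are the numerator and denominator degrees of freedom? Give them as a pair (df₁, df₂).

k = 4 groups, N = 30 total
df = (k−1, N−k) = (4−1, 30−4) = (3, 26)

degrees of freedom = [3, 26]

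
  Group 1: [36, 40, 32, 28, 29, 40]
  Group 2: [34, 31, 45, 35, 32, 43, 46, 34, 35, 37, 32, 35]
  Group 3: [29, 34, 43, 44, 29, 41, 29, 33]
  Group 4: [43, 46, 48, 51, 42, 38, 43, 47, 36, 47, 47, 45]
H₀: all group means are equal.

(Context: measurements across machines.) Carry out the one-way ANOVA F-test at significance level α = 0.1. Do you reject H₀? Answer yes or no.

Group means [34.17, 36.58, 35.25, 44.42], grand mean 38.395
SSB = Σnᵢ(x̄ᵢ−x̄)² = 660.912; SSW = ΣΣ(x−x̄ᵢ)² = 930.167
MSB = 660.912/3 = 220.3041; MSW = 930.167/34 = 27.3578
F = MSB/MSW = 8.0527
df = (3, 34)
p-value (upper-tail) = 0.00035
At α=0.1: p < α → reject H₀

reject H₀: yes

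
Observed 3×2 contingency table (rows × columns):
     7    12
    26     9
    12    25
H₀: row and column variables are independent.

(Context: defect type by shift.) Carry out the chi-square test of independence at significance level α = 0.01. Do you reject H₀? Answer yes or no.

Row totals [19, 35, 37], col totals [45, 46], n=91
χ² = (7−9.40)²/9.40 + (12−9.60)²/9.60 + (26−17.31)²/17.31 + (9−17.69)²/17.69 + (12−18.30)²/18.30 + (25−18.70)²/18.70 = 14.1312
df = 2
p-value (upper-tail) = 0.00085
At α=0.01: p < α → reject H₀

reject H₀: yes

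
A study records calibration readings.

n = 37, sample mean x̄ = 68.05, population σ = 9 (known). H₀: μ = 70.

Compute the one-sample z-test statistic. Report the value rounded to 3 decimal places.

SE = σ/√n = 9/√37 = 1.4796
z = (x̄−μ₀)/SE = (68.05−70)/1.4796 = -1.3179

test statistic = -1.318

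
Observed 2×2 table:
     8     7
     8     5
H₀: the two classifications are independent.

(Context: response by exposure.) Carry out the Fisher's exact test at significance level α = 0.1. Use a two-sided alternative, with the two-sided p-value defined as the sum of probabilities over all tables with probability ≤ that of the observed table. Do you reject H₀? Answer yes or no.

Margins: r₁=15, r₂=13, c₁=16, c₂=12, n=28
p_obs = C(15,8)·C(13,8)/C(28,16); sum pmf over tables with pmf ≤ p_obs
p-value (two-sided) = 0.71768
At α=0.1: p ≥ α → fail to reject H₀

reject H₀: no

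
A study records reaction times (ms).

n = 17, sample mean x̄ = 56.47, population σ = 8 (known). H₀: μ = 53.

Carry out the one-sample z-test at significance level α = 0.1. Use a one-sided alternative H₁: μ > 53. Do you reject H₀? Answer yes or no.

reject H₀: yes

SE = σ/√n = 8/√17 = 1.9403
z = (x̄−μ₀)/SE = (56.47−53)/1.9403 = 1.7884
p-value (one-sided, H₁ greater) = 0.03686
At α=0.1: p < α → reject H₀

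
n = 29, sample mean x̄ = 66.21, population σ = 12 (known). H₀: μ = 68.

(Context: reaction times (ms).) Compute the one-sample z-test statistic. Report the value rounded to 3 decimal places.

SE = σ/√n = 12/√29 = 2.2283
z = (x̄−μ₀)/SE = (66.21−68)/2.2283 = -0.8033

test statistic = -0.803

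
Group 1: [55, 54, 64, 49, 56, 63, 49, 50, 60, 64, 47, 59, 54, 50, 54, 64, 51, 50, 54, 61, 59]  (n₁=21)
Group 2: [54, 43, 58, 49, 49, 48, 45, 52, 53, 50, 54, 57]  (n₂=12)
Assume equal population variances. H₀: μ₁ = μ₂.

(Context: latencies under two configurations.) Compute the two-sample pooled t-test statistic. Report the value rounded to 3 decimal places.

test statistic = 2.411

x̄₁=55.571, s₁=5.591, n₁=21
x̄₂=51.000, s₂=4.533, n₂=12
s_p² = [20·5.591² + 11·4.533²]/31 = 27.4562
SE = √(s_p²·(1/21+1/12)) = 1.8962
t = (55.571−51.000)/1.8962 = 2.4109
df = 31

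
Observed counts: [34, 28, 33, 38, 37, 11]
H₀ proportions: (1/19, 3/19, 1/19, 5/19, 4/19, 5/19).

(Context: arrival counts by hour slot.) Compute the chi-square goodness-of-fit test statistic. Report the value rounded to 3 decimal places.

test statistic = 150.879

n = 181; E_i = n·p_i = [9.53, 28.58, 9.53, 47.63, 38.11, 47.63]
χ² = (34−9.53)²/9.53 + (28−28.58)²/28.58 + (33−9.53)²/9.53 + (38−47.63)²/47.63 + (37−38.11)²/38.11 + (11−47.63)²/47.63 = 150.8789
df = 5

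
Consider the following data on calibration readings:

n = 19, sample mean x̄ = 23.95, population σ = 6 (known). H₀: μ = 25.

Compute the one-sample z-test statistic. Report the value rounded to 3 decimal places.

SE = σ/√n = 6/√19 = 1.3765
z = (x̄−μ₀)/SE = (23.95−25)/1.3765 = -0.7628

test statistic = -0.763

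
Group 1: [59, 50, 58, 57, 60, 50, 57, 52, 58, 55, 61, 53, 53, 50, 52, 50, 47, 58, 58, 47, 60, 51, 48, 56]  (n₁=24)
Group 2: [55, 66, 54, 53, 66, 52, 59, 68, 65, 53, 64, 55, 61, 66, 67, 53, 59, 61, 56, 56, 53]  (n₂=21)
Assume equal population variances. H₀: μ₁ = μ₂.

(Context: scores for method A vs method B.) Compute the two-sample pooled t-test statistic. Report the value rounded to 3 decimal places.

test statistic = -3.326

x̄₁=54.167, s₁=4.420, n₁=24
x̄₂=59.143, s₂=5.606, n₂=21
s_p² = [23·4.420² + 20·5.606²]/43 = 25.0676
SE = √(s_p²·(1/24+1/21)) = 1.4961
t = (54.167−59.143)/1.4961 = -3.3262
df = 43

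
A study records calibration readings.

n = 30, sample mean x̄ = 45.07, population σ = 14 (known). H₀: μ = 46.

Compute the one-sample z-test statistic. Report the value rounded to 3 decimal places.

test statistic = -0.364

SE = σ/√n = 14/√30 = 2.5560
z = (x̄−μ₀)/SE = (45.07−46)/2.5560 = -0.3638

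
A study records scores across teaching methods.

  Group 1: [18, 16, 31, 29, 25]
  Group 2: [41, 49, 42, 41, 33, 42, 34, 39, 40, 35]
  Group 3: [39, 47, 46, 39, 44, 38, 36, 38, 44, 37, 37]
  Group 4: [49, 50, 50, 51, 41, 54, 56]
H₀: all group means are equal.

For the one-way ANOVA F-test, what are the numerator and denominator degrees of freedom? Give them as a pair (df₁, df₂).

degrees of freedom = [3, 29]

k = 4 groups, N = 33 total
df = (k−1, N−k) = (4−1, 33−4) = (3, 29)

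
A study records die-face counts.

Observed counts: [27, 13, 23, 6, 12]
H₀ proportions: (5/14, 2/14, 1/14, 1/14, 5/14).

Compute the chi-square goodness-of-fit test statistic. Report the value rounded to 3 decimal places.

n = 81; E_i = n·p_i = [28.93, 11.57, 5.79, 5.79, 28.93]
χ² = (27−28.93)²/28.93 + (13−11.57)²/11.57 + (23−5.79)²/5.79 + (6−5.79)²/5.79 + (12−28.93)²/28.93 = 61.4370
df = 4

test statistic = 61.437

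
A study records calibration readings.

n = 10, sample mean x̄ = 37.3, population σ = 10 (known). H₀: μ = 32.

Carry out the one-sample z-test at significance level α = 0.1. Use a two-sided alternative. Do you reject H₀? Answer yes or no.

SE = σ/√n = 10/√10 = 3.1623
z = (x̄−μ₀)/SE = (37.3−32)/3.1623 = 1.6760
p-value (two-sided) = 0.09374
At α=0.1: p < α → reject H₀

reject H₀: yes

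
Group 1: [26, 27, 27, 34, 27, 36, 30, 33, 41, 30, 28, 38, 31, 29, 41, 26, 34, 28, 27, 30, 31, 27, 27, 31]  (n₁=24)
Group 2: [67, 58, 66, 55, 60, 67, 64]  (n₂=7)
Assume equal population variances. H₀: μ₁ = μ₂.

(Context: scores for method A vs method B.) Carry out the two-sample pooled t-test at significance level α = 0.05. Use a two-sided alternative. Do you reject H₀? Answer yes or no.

reject H₀: yes

x̄₁=30.792, s₁=4.501, n₁=24
x̄₂=62.429, s₂=4.791, n₂=7
s_p² = [23·4.501² + 6·4.791²]/29 = 20.8163
SE = √(s_p²·(1/24+1/7)) = 1.9599
t = (30.792−62.429)/1.9599 = -16.1423
df = 29
p-value (two-sided) = 0.00000
At α=0.05: p < α → reject H₀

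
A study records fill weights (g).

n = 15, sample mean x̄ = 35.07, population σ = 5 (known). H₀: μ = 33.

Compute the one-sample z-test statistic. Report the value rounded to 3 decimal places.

test statistic = 1.603

SE = σ/√n = 5/√15 = 1.2910
z = (x̄−μ₀)/SE = (35.07−33)/1.2910 = 1.6034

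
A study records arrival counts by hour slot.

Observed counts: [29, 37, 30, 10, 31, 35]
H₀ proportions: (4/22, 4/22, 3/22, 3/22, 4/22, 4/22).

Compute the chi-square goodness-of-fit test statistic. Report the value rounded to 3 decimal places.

test statistic = 11.205

n = 172; E_i = n·p_i = [31.27, 31.27, 23.45, 23.45, 31.27, 31.27]
χ² = (29−31.27)²/31.27 + (37−31.27)²/31.27 + (30−23.45)²/23.45 + (10−23.45)²/23.45 + (31−31.27)²/31.27 + (35−31.27)²/31.27 = 11.2054
df = 5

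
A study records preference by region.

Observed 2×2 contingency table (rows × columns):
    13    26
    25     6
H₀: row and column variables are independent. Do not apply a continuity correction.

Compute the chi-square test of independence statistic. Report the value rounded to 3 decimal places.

test statistic = 15.579

Row totals [39, 31], col totals [38, 32], n=70
χ² = (13−21.17)²/21.17 + (26−17.83)²/17.83 + (25−16.83)²/16.83 + (6−14.17)²/14.17 = 15.5787
df = 1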